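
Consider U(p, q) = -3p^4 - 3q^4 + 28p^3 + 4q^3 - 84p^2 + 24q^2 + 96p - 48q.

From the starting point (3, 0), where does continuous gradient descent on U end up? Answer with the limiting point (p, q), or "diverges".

U is separable, so gradient descent decouples: p follows -∂U/∂p, q follows -∂U/∂q.
∂U/∂p = -12(p - 4)(p - 2)(p - 1); at p=3 this is 24, so p decreases.
∂U/∂q = -12(q - 2)(q - 1)(q + 2); at q=0 this is -48, so q increases.
p converges to its nearest critical value 2 (a local min of the p-part); q converges to 1. The iterate converges to (2, 1).

(2, 1)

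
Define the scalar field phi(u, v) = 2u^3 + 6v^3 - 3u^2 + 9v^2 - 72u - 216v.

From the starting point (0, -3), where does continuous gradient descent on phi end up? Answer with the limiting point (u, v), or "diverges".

phi is separable, so gradient descent decouples: u follows -∂phi/∂u, v follows -∂phi/∂v.
∂phi/∂u = 6(u - 4)(u + 3); at u=0 this is -72, so u increases.
∂phi/∂v = 18(v - 3)(v + 4); at v=-3 this is -108, so v increases.
u converges to its nearest critical value 4 (a local min of the u-part); v converges to 3. The iterate converges to (4, 3).

(4, 3)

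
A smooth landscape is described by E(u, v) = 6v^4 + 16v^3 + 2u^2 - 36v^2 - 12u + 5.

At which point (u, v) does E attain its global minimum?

(3, -3)

E(u,v) separates as P(u) + Q(v) + 5, so its minimum is min P + min Q + 5.
P'(u) = 4u - 12 vanishes at u ∈ {3}; Q'(v) = 24v(v - 1)(v + 3) vanishes at v ∈ {-3, 0, 1}.
Local minima of P (where P''>0): P(3)=-18. Local minima of Q: Q(-3)=-270, Q(1)=-14.
So the global minimum of E is P(3) + Q(-3) + 5 = -18 − 270 + 5 = -283, attained at (3, -3).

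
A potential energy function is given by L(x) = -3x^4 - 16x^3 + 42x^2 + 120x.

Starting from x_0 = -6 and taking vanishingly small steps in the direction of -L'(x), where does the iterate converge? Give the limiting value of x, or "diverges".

L'(x) = -12(x - 2)(x + 1)(x + 5), so L'(-6) = 480.
Gradient descent moves in the -L' direction, i.e. x is decreasing.
There is no critical point below x=-6, and L' keeps the same sign, so the iterate runs off to −∞.

diverges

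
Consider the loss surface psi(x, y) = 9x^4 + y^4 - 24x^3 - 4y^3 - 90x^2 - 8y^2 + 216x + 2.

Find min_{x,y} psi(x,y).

-582

psi(x,y) separates as P(x) + Q(y) + 2, so its minimum is min P + min Q + 2.
P'(x) = 36(x - 3)(x - 1)(x + 2) vanishes at x ∈ {-2, 1, 3}; Q'(y) = 4y(y - 4)(y + 1) vanishes at y ∈ {-1, 0, 4}.
Local minima of P (where P''>0): P(-2)=-456, P(3)=-81. Local minima of Q: Q(-1)=-3, Q(4)=-128.
So the global minimum of psi is P(-2) + Q(4) + 2 = -456 − 128 + 2 = -582, attained at (-2, 4).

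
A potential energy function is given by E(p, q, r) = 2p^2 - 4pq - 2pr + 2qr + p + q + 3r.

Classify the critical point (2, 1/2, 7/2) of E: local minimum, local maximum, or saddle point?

saddle point

The Hessian is constant: H = [[4, -4, -2], [-4, 0, 2], [-2, 2, 0]].
Leading principal minors: Δ₁ = 4, Δ₂ = -16, Δ₃ = 16.
The minors fit neither the all-positive nor the alternating-sign pattern, so H is indefinite: a saddle point.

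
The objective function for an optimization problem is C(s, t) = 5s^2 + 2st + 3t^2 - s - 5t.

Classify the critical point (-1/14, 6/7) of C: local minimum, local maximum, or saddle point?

local minimum

The Hessian of C is constant: H = [[10, 2], [2, 6]].
det(H) = 10·6 − 2² = 56.
det(H) > 0 and tr(H) = 16 > 0, so H is positive definite and the point is a local minimum.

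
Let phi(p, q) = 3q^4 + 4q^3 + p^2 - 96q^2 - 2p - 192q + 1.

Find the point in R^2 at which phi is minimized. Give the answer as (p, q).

phi(p,q) separates as A(p) + B(q) + 1, so its minimum is min A + min B + 1.
A'(p) = 2p - 2 vanishes at p ∈ {1}; B'(q) = 12(q - 4)(q + 1)(q + 4) vanishes at q ∈ {-4, -1, 4}.
Local minima of A (where A''>0): A(1)=-1. Local minima of B: B(-4)=-256, B(4)=-1280.
So the global minimum of phi is A(1) + B(4) + 1 = -1 − 1280 + 1 = -1280, attained at (1, 4).

(1, 4)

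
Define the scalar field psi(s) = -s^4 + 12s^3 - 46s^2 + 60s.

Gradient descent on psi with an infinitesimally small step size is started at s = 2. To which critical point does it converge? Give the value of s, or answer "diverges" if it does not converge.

3

psi'(s) = -4(s - 5)(s - 3)(s - 1), so psi'(2) = -12.
Gradient descent moves in the -psi' direction, i.e. s is increasing.
The nearest critical point in that direction is s = 3, where psi'' = 16 > 0 (a local minimum). The iterate converges there.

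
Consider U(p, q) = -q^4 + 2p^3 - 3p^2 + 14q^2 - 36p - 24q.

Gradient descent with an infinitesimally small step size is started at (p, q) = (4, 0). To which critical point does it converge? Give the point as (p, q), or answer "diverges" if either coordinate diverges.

(3, 1)

U is separable, so gradient descent decouples: p follows -∂U/∂p, q follows -∂U/∂q.
∂U/∂p = 6(p - 3)(p + 2); at p=4 this is 36, so p decreases.
∂U/∂q = -4(q - 2)(q - 1)(q + 3); at q=0 this is -24, so q increases.
p converges to its nearest critical value 3 (a local min of the p-part); q converges to 1. The iterate converges to (3, 1).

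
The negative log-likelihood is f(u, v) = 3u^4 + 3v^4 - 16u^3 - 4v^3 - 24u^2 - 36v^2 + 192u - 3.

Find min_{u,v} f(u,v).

-496

f(u,v) separates as P(u) + Q(v) − 3, so its minimum is min P + min Q − 3.
P'(u) = 12(u - 4)(u - 2)(u + 2) vanishes at u ∈ {-2, 2, 4}; Q'(v) = 12v(v - 3)(v + 2) vanishes at v ∈ {-2, 0, 3}.
Local minima of P (where P''>0): P(-2)=-304, P(4)=128. Local minima of Q: Q(-2)=-64, Q(3)=-189.
So the global minimum of f is P(-2) + Q(3) − 3 = -304 − 189 − 3 = -496, attained at (-2, 3).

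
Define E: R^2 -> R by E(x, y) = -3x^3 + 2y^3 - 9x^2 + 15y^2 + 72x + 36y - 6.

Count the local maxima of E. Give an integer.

E separates as a function of x plus a function of y, so ∇E=0 decouples.
∂E/∂x = -9(x - 2)(x + 4) = 0 at x ∈ {-4, 2}; ∂E/∂y = 6(y + 2)(y + 3) = 0 at y ∈ {-3, -2}.
The Hessian is diagonal: diag(E_xx, E_yy). Second derivatives: E_xx(-4)=54, E_xx(2)=-54; E_yy(-3)=-6, E_yy(-2)=6.
Local maxima occur where both diagonal entries negative: (2, -3). Count: 1.

1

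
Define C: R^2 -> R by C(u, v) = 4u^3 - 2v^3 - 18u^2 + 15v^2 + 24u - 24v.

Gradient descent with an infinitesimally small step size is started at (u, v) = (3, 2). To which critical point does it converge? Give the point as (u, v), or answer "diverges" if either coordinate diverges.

(2, 1)

C is separable, so gradient descent decouples: u follows -∂C/∂u, v follows -∂C/∂v.
∂C/∂u = 12(u - 2)(u - 1); at u=3 this is 24, so u decreases.
∂C/∂v = -6(v - 4)(v - 1); at v=2 this is 12, so v decreases.
u converges to its nearest critical value 2 (a local min of the u-part); v converges to 1. The iterate converges to (2, 1).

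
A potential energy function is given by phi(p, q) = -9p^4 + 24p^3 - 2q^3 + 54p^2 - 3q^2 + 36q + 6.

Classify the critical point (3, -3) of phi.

saddle point

The mixed partial ∂²phi/∂p∂q is 0, so the Hessian at any point is diag(phi_pp, phi_qq) = diag(36(-3p^2 + 4p + 3), -6(2q + 1)).
At (3, -3): H = diag(-432, 30).
The eigenvalues have opposite signs, so H is indefinite: a saddle point.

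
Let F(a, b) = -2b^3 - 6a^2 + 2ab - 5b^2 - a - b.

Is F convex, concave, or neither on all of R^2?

The term -2b^3 is cubic, so the Hessian is not constant.
∂²F/∂b² = -12b - 10, which takes both signs as b varies (negative for sufficiently large b). A diagonal entry of the Hessian changing sign means the Hessian is neither positive- nor negative-semidefinite on all of R^2.

neither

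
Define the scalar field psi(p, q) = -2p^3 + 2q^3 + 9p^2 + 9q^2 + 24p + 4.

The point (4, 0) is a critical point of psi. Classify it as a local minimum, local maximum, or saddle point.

saddle point

The mixed partial ∂²psi/∂p∂q is 0, so the Hessian at any point is diag(psi_pp, psi_qq) = diag(6(-2p + 3), 6(2q + 3)).
At (4, 0): H = diag(-30, 18).
The eigenvalues have opposite signs, so H is indefinite: a saddle point.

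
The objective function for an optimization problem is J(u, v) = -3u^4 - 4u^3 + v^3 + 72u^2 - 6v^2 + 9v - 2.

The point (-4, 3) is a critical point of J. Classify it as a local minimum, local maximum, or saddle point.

saddle point

The mixed partial ∂²J/∂u∂v is 0, so the Hessian at any point is diag(J_uu, J_vv) = diag(12(-3u^2 - 2u + 12), 6(v - 2)).
At (-4, 3): H = diag(-336, 6).
The eigenvalues have opposite signs, so H is indefinite: a saddle point.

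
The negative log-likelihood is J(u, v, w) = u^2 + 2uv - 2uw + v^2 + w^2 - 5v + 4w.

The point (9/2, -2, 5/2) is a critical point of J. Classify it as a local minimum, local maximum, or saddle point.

The Hessian is constant: H = [[2, 2, -2], [2, 2, 0], [-2, 0, 2]].
Leading principal minors: Δ₁ = 2, Δ₂ = 0, Δ₃ = -8.
The minors fit neither the all-positive nor the alternating-sign pattern, so H is indefinite: a saddle point.

saddle point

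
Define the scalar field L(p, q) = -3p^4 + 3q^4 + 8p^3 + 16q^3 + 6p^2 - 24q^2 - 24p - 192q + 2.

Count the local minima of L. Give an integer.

L separates as a function of p plus a function of q, so ∇L=0 decouples.
∂L/∂p = -12(p - 2)(p - 1)(p + 1) = 0 at p ∈ {-1, 1, 2}; ∂L/∂q = 12(q - 2)(q + 2)(q + 4) = 0 at q ∈ {-4, -2, 2}.
The Hessian is diagonal: diag(L_pp, L_qq). Second derivatives: L_pp(-1)=-72, L_pp(1)=24, L_pp(2)=-36; L_qq(-4)=144, L_qq(-2)=-96, L_qq(2)=288.
Local minima occur where both diagonal entries positive: (1, -4), (1, 2). Count: 2.

2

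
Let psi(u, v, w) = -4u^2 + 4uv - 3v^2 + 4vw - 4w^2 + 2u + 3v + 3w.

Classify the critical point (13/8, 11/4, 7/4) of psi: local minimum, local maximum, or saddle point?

local maximum

The Hessian is constant: H = [[-8, 4, 0], [4, -6, 4], [0, 4, -8]].
Leading principal minors: Δ₁ = -8, Δ₂ = 32, Δ₃ = -128.
The minors alternate sign starting negative (−, +, −), so H is negative definite: a local maximum.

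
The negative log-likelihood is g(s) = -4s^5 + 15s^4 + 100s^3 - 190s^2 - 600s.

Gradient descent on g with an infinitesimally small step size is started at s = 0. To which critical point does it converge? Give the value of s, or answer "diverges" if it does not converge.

g'(s) = -20(s - 5)(s - 2)(s + 1)(s + 3), so g'(0) = -600.
Gradient descent moves in the -g' direction, i.e. s is increasing.
The nearest critical point in that direction is s = 2, where g'' = 900 > 0 (a local minimum). The iterate converges there.

2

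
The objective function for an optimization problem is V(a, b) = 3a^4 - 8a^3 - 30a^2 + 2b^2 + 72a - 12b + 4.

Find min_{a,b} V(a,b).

V(a,b) separates as P(a) + Q(b) + 4, so its minimum is min P + min Q + 4.
P'(a) = 12(a - 3)(a - 1)(a + 2) vanishes at a ∈ {-2, 1, 3}; Q'(b) = 4b - 12 vanishes at b ∈ {3}.
Local minima of P (where P''>0): P(-2)=-152, P(3)=-27. Local minima of Q: Q(3)=-18.
So the global minimum of V is P(-2) + Q(3) + 4 = -152 − 18 + 4 = -166, attained at (-2, 3).

-166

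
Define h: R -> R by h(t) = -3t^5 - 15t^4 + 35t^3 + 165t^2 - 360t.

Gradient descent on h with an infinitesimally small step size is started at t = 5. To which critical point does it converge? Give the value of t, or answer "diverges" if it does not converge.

h'(t) = -15(t - 2)(t - 1)(t + 3)(t + 4), so h'(5) = -12960.
Gradient descent moves in the -h' direction, i.e. t is increasing.
There is no critical point above t=5, and h' keeps the same sign, so the iterate runs off to +∞.

diverges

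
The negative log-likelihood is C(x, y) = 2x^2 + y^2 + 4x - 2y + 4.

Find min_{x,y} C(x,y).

C(x,y) separates as P(x) + Q(y) + 4, so its minimum is min P + min Q + 4.
P'(x) = 4x + 4 vanishes at x ∈ {-1}; Q'(y) = 2y - 2 vanishes at y ∈ {1}.
Local minima of P (where P''>0): P(-1)=-2. Local minima of Q: Q(1)=-1.
So the global minimum of C is P(-1) + Q(1) + 4 = -2 − 1 + 4 = 1, attained at (-1, 1).

1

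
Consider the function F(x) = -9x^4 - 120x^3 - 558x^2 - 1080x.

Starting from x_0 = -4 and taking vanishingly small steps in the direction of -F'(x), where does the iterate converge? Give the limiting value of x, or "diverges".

-3

F'(x) = -36(x + 2)(x + 3)(x + 5), so F'(-4) = -72.
Gradient descent moves in the -F' direction, i.e. x is increasing.
The nearest critical point in that direction is x = -3, where F'' = 72 > 0 (a local minimum). The iterate converges there.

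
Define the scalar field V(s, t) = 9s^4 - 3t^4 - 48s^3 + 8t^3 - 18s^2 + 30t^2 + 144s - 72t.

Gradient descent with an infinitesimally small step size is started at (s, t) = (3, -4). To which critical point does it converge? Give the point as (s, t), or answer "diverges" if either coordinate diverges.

V is separable, so gradient descent decouples: s follows -∂V/∂s, t follows -∂V/∂t.
∂V/∂s = 36(s - 4)(s - 1)(s + 1); at s=3 this is -288, so s increases.
∂V/∂t = -12(t - 3)(t - 1)(t + 2); at t=-4 this is 840, so t decreases.
The t-coordinate has no critical point in that direction and runs off to infinity.

diverges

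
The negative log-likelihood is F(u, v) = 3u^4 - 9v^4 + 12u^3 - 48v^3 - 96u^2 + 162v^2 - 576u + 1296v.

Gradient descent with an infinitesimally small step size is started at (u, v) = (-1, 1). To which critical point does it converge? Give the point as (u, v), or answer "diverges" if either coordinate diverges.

(4, -3)

F is separable, so gradient descent decouples: u follows -∂F/∂u, v follows -∂F/∂v.
∂F/∂u = 12(u - 4)(u + 3)(u + 4); at u=-1 this is -360, so u increases.
∂F/∂v = -36(v - 3)(v + 3)(v + 4); at v=1 this is 1440, so v decreases.
u converges to its nearest critical value 4 (a local min of the u-part); v converges to -3. The iterate converges to (4, -3).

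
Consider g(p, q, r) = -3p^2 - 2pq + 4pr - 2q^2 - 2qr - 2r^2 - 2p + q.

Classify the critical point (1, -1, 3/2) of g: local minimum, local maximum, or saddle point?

saddle point

The Hessian is constant: H = [[-6, -2, 4], [-2, -4, -2], [4, -2, -4]].
Leading principal minors: Δ₁ = -6, Δ₂ = 20, Δ₃ = 40.
The minors fit neither the all-positive nor the alternating-sign pattern, so H is indefinite: a saddle point.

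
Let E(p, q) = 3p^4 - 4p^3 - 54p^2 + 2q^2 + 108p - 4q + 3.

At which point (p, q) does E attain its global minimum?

(-3, 1)

E(p,q) separates as A(p) + B(q) + 3, so its minimum is min A + min B + 3.
A'(p) = 12(p - 3)(p - 1)(p + 3) vanishes at p ∈ {-3, 1, 3}; B'(q) = 4q - 4 vanishes at q ∈ {1}.
Local minima of A (where A''>0): A(-3)=-459, A(3)=-27. Local minima of B: B(1)=-2.
So the global minimum of E is A(-3) + B(1) + 3 = -459 − 2 + 3 = -458, attained at (-3, 1).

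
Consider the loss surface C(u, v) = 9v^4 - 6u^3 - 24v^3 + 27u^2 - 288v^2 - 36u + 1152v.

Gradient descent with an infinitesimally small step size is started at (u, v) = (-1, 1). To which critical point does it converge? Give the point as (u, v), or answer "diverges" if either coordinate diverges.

C is separable, so gradient descent decouples: u follows -∂C/∂u, v follows -∂C/∂v.
∂C/∂u = -18(u - 2)(u - 1); at u=-1 this is -108, so u increases.
∂C/∂v = 36(v - 4)(v - 2)(v + 4); at v=1 this is 540, so v decreases.
u converges to its nearest critical value 1 (a local min of the u-part); v converges to -4. The iterate converges to (1, -4).

(1, -4)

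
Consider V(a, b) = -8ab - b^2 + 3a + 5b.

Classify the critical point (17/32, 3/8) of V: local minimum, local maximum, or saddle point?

The Hessian of V is constant: H = [[0, -8], [-8, -2]].
det(H) = 0·(-2) − (-8)² = -64.
Since det(H) < 0, H is indefinite and the critical point is a saddle point.

saddle point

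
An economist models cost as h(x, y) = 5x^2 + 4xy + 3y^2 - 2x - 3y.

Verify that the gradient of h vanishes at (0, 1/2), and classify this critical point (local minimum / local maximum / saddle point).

local minimum

∇h = (10x + 4y - 2, 4x + 6y - 3); substituting (0, 1/2) gives ∇h = (0, 0), so (0, 1/2) is indeed a critical point.
The Hessian of h is constant: H = [[10, 4], [4, 6]].
det(H) = 10·6 − 4² = 44.
det(H) > 0 and tr(H) = 16 > 0, so H is positive definite and the point is a local minimum.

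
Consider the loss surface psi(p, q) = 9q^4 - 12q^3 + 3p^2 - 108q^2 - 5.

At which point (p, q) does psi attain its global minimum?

psi(p,q) separates as A(p) + B(q) − 5, so its minimum is min A + min B − 5.
A'(p) = 6p vanishes at p ∈ {0}; B'(q) = 36q(q - 3)(q + 2) vanishes at q ∈ {-2, 0, 3}.
Local minima of A (where A''>0): A(0)=0. Local minima of B: B(-2)=-192, B(3)=-567.
So the global minimum of psi is A(0) + B(3) − 5 = 0 − 567 − 5 = -572, attained at (0, 3).

(0, 3)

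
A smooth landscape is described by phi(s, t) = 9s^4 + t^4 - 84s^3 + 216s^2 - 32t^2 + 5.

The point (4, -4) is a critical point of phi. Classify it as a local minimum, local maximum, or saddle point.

The mixed partial ∂²phi/∂s∂t is 0, so the Hessian at any point is diag(phi_ss, phi_tt) = diag(36(3s^2 - 14s + 12), 4(3t^2 - 16)).
At (4, -4): H = diag(144, 128).
Both eigenvalues are positive, so H is positive definite: a local minimum.

local minimum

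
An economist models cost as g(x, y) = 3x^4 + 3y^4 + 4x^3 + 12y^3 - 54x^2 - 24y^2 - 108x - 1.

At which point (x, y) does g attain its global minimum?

(3, -4)

g(x,y) separates as P(x) + Q(y) − 1, so its minimum is min P + min Q − 1.
P'(x) = 12(x - 3)(x + 1)(x + 3) vanishes at x ∈ {-3, -1, 3}; Q'(y) = 12y(y - 1)(y + 4) vanishes at y ∈ {-4, 0, 1}.
Local minima of P (where P''>0): P(-3)=-27, P(3)=-459. Local minima of Q: Q(-4)=-384, Q(1)=-9.
So the global minimum of g is P(3) + Q(-4) − 1 = -459 − 384 − 1 = -844, attained at (3, -4).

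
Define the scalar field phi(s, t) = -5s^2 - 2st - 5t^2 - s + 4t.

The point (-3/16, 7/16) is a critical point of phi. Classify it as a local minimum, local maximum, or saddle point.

The Hessian of phi is constant: H = [[-10, -2], [-2, -10]].
det(H) = (-10)·(-10) − (-2)² = 96.
det(H) > 0 and tr(H) = -20 < 0, so H is negative definite and the point is a local maximum.

local maximum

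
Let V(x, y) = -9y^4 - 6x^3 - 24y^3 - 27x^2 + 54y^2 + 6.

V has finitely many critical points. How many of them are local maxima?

V separates as a function of x plus a function of y, so ∇V=0 decouples.
∂V/∂x = -18x(x + 3) = 0 at x ∈ {-3, 0}; ∂V/∂y = -36y(y - 1)(y + 3) = 0 at y ∈ {-3, 0, 1}.
The Hessian is diagonal: diag(V_xx, V_yy). Second derivatives: V_xx(-3)=54, V_xx(0)=-54; V_yy(-3)=-432, V_yy(0)=108, V_yy(1)=-144.
Local maxima occur where both diagonal entries negative: (0, -3), (0, 1). Count: 2.

2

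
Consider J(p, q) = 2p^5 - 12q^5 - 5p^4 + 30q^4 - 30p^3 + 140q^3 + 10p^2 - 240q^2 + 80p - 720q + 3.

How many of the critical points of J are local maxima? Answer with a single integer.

4

J separates as a function of p plus a function of q, so ∇J=0 decouples.
∂J/∂p = 10(p - 4)(p - 1)(p + 1)(p + 2) = 0 at p ∈ {-2, -1, 1, 4}; ∂J/∂q = -60(q - 3)(q - 2)(q + 1)(q + 2) = 0 at q ∈ {-2, -1, 2, 3}.
The Hessian is diagonal: diag(J_pp, J_qq). Second derivatives: J_pp(-2)=-180, J_pp(-1)=100, J_pp(1)=-180, J_pp(4)=900; J_qq(-2)=1200, J_qq(-1)=-720, J_qq(2)=720, J_qq(3)=-1200.
Local maxima occur where both diagonal entries negative: (-2, -1), (-2, 3), (1, -1), (1, 3). Count: 4.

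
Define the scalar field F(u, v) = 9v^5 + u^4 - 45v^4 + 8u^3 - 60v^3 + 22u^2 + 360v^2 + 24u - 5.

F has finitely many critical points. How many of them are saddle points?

F separates as a function of u plus a function of v, so ∇F=0 decouples.
∂F/∂u = 4(u + 1)(u + 2)(u + 3) = 0 at u ∈ {-3, -2, -1}; ∂F/∂v = 45v(v - 4)(v - 2)(v + 2) = 0 at v ∈ {-2, 0, 2, 4}.
The Hessian is diagonal: diag(F_uu, F_vv). Second derivatives: F_uu(-3)=8, F_uu(-2)=-4, F_uu(-1)=8; F_vv(-2)=-2160, F_vv(0)=720, F_vv(2)=-720, F_vv(4)=2160.
Saddle points occur where the two diagonal entries have opposite signs: (-3, -2), (-3, 2), (-2, 0), (-2, 4), (-1, -2), (-1, 2). Count: 6.

6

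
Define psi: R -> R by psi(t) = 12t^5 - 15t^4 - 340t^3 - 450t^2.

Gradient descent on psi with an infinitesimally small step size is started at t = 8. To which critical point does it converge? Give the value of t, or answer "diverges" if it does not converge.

psi'(t) = 60t(t - 5)(t + 1)(t + 3), so psi'(8) = 142560.
Gradient descent moves in the -psi' direction, i.e. t is decreasing.
The nearest critical point in that direction is t = 5, where psi'' = 14400 > 0 (a local minimum). The iterate converges there.

5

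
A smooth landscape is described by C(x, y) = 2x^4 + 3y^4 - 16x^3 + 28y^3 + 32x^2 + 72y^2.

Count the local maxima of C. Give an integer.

1

C separates as a function of x plus a function of y, so ∇C=0 decouples.
∂C/∂x = 8x(x - 4)(x - 2) = 0 at x ∈ {0, 2, 4}; ∂C/∂y = 12y(y + 3)(y + 4) = 0 at y ∈ {-4, -3, 0}.
The Hessian is diagonal: diag(C_xx, C_yy). Second derivatives: C_xx(0)=64, C_xx(2)=-32, C_xx(4)=64; C_yy(-4)=48, C_yy(-3)=-36, C_yy(0)=144.
Local maxima occur where both diagonal entries negative: (2, -3). Count: 1.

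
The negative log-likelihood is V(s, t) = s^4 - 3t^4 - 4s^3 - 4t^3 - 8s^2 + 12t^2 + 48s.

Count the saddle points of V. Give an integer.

5

V separates as a function of s plus a function of t, so ∇V=0 decouples.
∂V/∂s = 4(s - 3)(s - 2)(s + 2) = 0 at s ∈ {-2, 2, 3}; ∂V/∂t = -12t(t - 1)(t + 2) = 0 at t ∈ {-2, 0, 1}.
The Hessian is diagonal: diag(V_ss, V_tt). Second derivatives: V_ss(-2)=80, V_ss(2)=-16, V_ss(3)=20; V_tt(-2)=-72, V_tt(0)=24, V_tt(1)=-36.
Saddle points occur where the two diagonal entries have opposite signs: (-2, -2), (-2, 1), (2, 0), (3, -2), (3, 1). Count: 5.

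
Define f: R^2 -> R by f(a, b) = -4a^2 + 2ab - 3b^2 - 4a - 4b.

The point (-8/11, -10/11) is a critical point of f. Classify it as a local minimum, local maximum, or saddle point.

The Hessian of f is constant: H = [[-8, 2], [2, -6]].
det(H) = (-8)·(-6) − 2² = 44.
det(H) > 0 and tr(H) = -14 < 0, so H is negative definite and the point is a local maximum.

local maximum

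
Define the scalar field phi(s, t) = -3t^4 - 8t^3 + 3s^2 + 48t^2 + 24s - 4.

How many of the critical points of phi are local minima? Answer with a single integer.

phi separates as a function of s plus a function of t, so ∇phi=0 decouples.
∂phi/∂s = 6(s + 4) = 0 at s ∈ {-4}; ∂phi/∂t = -12t(t - 2)(t + 4) = 0 at t ∈ {-4, 0, 2}.
The Hessian is diagonal: diag(phi_ss, phi_tt). Second derivatives: phi_ss(-4)=6; phi_tt(-4)=-288, phi_tt(0)=96, phi_tt(2)=-144.
Local minima occur where both diagonal entries positive: (-4, 0). Count: 1.

1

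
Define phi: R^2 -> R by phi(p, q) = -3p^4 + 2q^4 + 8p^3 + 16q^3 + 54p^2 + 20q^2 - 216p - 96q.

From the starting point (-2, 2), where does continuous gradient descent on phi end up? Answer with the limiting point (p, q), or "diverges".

(2, 1)

phi is separable, so gradient descent decouples: p follows -∂phi/∂p, q follows -∂phi/∂q.
∂phi/∂p = -12(p - 3)(p - 2)(p + 3); at p=-2 this is -240, so p increases.
∂phi/∂q = 8(q - 1)(q + 3)(q + 4); at q=2 this is 240, so q decreases.
p converges to its nearest critical value 2 (a local min of the p-part); q converges to 1. The iterate converges to (2, 1).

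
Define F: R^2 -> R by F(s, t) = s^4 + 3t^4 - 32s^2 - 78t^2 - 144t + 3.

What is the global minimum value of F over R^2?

F(s,t) separates as P(s) + Q(t) + 3, so its minimum is min P + min Q + 3.
P'(s) = 4s(s - 4)(s + 4) vanishes at s ∈ {-4, 0, 4}; Q'(t) = 12(t - 4)(t + 1)(t + 3) vanishes at t ∈ {-3, -1, 4}.
Local minima of P (where P''>0): P(-4)=-256, P(4)=-256. Local minima of Q: Q(-3)=-27, Q(4)=-1056.
So the global minimum of F is P(-4) + Q(4) + 3 = -256 − 1056 + 3 = -1309, attained at (-4, 4).

-1309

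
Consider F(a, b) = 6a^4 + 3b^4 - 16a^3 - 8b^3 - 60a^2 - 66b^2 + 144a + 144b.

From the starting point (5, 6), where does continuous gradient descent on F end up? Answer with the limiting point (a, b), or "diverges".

(3, 4)

F is separable, so gradient descent decouples: a follows -∂F/∂a, b follows -∂F/∂b.
∂F/∂a = 24(a - 3)(a - 1)(a + 2); at a=5 this is 1344, so a decreases.
∂F/∂b = 12(b - 4)(b - 1)(b + 3); at b=6 this is 1080, so b decreases.
a converges to its nearest critical value 3 (a local min of the a-part); b converges to 4. The iterate converges to (3, 4).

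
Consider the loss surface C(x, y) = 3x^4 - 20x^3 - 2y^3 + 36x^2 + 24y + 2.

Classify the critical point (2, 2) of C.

The mixed partial ∂²C/∂x∂y is 0, so the Hessian at any point is diag(C_xx, C_yy) = diag(12(3x^2 - 10x + 6), -12y).
At (2, 2): H = diag(-24, -24).
Both eigenvalues are negative, so H is negative definite: a local maximum.

local maximum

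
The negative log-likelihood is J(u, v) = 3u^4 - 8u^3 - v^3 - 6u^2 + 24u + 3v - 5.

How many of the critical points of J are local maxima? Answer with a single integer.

J separates as a function of u plus a function of v, so ∇J=0 decouples.
∂J/∂u = 12(u - 2)(u - 1)(u + 1) = 0 at u ∈ {-1, 1, 2}; ∂J/∂v = -3(v - 1)(v + 1) = 0 at v ∈ {-1, 1}.
The Hessian is diagonal: diag(J_uu, J_vv). Second derivatives: J_uu(-1)=72, J_uu(1)=-24, J_uu(2)=36; J_vv(-1)=6, J_vv(1)=-6.
Local maxima occur where both diagonal entries negative: (1, 1). Count: 1.

1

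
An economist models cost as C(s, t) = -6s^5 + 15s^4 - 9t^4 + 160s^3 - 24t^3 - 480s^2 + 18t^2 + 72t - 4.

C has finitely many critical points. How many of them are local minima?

C separates as a function of s plus a function of t, so ∇C=0 decouples.
∂C/∂s = -30s(s - 4)(s - 2)(s + 4) = 0 at s ∈ {-4, 0, 2, 4}; ∂C/∂t = -36(t - 1)(t + 1)(t + 2) = 0 at t ∈ {-2, -1, 1}.
The Hessian is diagonal: diag(C_ss, C_tt). Second derivatives: C_ss(-4)=5760, C_ss(0)=-960, C_ss(2)=720, C_ss(4)=-1920; C_tt(-2)=-108, C_tt(-1)=72, C_tt(1)=-216.
Local minima occur where both diagonal entries positive: (-4, -1), (2, -1). Count: 2.

2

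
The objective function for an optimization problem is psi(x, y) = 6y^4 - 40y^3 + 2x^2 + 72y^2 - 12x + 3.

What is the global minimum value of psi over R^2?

psi(x,y) separates as P(x) + Q(y) + 3, so its minimum is min P + min Q + 3.
P'(x) = 4x - 12 vanishes at x ∈ {3}; Q'(y) = 24y(y - 3)(y - 2) vanishes at y ∈ {0, 2, 3}.
Local minima of P (where P''>0): P(3)=-18. Local minima of Q: Q(0)=0, Q(3)=54.
So the global minimum of psi is P(3) + Q(0) + 3 = -18 + 0 + 3 = -15, attained at (3, 0).

-15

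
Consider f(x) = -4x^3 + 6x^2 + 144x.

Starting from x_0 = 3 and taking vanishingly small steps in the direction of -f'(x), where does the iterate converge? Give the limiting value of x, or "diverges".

f'(x) = -12(x - 4)(x + 3), so f'(3) = 72.
Gradient descent moves in the -f' direction, i.e. x is decreasing.
The nearest critical point in that direction is x = -3, where f'' = 84 > 0 (a local minimum). The iterate converges there.

-3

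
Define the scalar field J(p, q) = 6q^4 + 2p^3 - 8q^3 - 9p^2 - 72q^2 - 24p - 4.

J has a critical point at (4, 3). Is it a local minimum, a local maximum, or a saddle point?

The mixed partial ∂²J/∂p∂q is 0, so the Hessian at any point is diag(J_pp, J_qq) = diag(6(2p - 3), 24(3q^2 - 2q - 6)).
At (4, 3): H = diag(30, 360).
Both eigenvalues are positive, so H is positive definite: a local minimum.

local minimum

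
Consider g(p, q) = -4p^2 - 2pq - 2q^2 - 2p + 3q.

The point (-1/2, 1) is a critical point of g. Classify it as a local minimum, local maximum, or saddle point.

The Hessian of g is constant: H = [[-8, -2], [-2, -4]].
det(H) = (-8)·(-4) − (-2)² = 28.
det(H) > 0 and tr(H) = -12 < 0, so H is negative definite and the point is a local maximum.

local maximum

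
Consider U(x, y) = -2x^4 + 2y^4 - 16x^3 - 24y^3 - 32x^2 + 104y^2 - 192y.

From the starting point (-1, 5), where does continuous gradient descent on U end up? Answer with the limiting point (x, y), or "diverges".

U is separable, so gradient descent decouples: x follows -∂U/∂x, y follows -∂U/∂y.
∂U/∂x = -8x(x + 2)(x + 4); at x=-1 this is 24, so x decreases.
∂U/∂y = 8(y - 4)(y - 3)(y - 2); at y=5 this is 48, so y decreases.
x converges to its nearest critical value -2 (a local min of the x-part); y converges to 4. The iterate converges to (-2, 4).

(-2, 4)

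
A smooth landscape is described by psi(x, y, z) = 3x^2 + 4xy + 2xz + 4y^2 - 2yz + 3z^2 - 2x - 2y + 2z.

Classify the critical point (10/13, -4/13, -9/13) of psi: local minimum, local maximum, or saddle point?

The Hessian is constant: H = [[6, 4, 2], [4, 8, -2], [2, -2, 6]].
Leading principal minors: Δ₁ = 6, Δ₂ = 32, Δ₃ = 104.
All leading minors are positive, so H is positive definite: a local minimum.

local minimum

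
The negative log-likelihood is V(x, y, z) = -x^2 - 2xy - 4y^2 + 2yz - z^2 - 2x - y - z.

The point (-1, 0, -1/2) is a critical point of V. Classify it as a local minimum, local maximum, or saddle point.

local maximum

The Hessian is constant: H = [[-2, -2, 0], [-2, -8, 2], [0, 2, -2]].
Leading principal minors: Δ₁ = -2, Δ₂ = 12, Δ₃ = -16.
The minors alternate sign starting negative (−, +, −), so H is negative definite: a local maximum.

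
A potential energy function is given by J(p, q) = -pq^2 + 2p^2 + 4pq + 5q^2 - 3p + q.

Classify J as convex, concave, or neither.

The term -pq^2 is cubic, so the Hessian is not constant.
∂²J/∂q² = -2p + 10, which takes both signs as p varies (negative for sufficiently large p). A diagonal entry of the Hessian changing sign means the Hessian is neither positive- nor negative-semidefinite on all of R^2.

neither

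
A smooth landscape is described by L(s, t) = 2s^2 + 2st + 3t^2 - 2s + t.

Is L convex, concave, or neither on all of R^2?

convex

L is quadratic, so its Hessian is the constant matrix H = [[4, 2], [2, 6]].
det(H) = 20, tr(H) = 10.
det(H) > 0 and tr(H) > 0, so H is positive definite everywhere: convex.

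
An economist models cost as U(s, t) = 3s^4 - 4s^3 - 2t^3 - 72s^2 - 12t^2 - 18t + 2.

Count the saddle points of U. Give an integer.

3

U separates as a function of s plus a function of t, so ∇U=0 decouples.
∂U/∂s = 12s(s - 4)(s + 3) = 0 at s ∈ {-3, 0, 4}; ∂U/∂t = -6(t + 1)(t + 3) = 0 at t ∈ {-3, -1}.
The Hessian is diagonal: diag(U_ss, U_tt). Second derivatives: U_ss(-3)=252, U_ss(0)=-144, U_ss(4)=336; U_tt(-3)=12, U_tt(-1)=-12.
Saddle points occur where the two diagonal entries have opposite signs: (-3, -1), (0, -3), (4, -1). Count: 3.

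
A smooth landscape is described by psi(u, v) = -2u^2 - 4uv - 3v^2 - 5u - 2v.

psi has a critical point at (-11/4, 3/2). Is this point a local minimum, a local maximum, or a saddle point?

local maximum

The Hessian of psi is constant: H = [[-4, -4], [-4, -6]].
det(H) = (-4)·(-6) − (-4)² = 8.
det(H) > 0 and tr(H) = -10 < 0, so H is negative definite and the point is a local maximum.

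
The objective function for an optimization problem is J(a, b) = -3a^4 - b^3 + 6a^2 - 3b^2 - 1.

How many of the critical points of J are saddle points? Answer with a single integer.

3

J separates as a function of a plus a function of b, so ∇J=0 decouples.
∂J/∂a = -12a(a - 1)(a + 1) = 0 at a ∈ {-1, 0, 1}; ∂J/∂b = -3b(b + 2) = 0 at b ∈ {-2, 0}.
The Hessian is diagonal: diag(J_aa, J_bb). Second derivatives: J_aa(-1)=-24, J_aa(0)=12, J_aa(1)=-24; J_bb(-2)=6, J_bb(0)=-6.
Saddle points occur where the two diagonal entries have opposite signs: (-1, -2), (0, 0), (1, -2). Count: 3.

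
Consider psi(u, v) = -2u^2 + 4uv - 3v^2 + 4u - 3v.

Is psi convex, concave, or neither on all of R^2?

psi is quadratic, so its Hessian is the constant matrix H = [[-4, 4], [4, -6]].
det(H) = 8, tr(H) = -10.
det(H) > 0 and tr(H) < 0, so H is negative definite everywhere: concave.

concave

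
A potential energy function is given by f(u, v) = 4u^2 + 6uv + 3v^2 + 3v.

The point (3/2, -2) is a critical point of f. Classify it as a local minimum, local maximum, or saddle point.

local minimum

The Hessian of f is constant: H = [[8, 6], [6, 6]].
det(H) = 8·6 − 6² = 12.
det(H) > 0 and tr(H) = 14 > 0, so H is positive definite and the point is a local minimum.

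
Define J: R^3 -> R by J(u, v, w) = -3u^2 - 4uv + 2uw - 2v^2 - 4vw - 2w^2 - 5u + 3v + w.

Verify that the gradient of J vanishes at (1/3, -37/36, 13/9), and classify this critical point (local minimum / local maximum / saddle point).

saddle point

∇J = (-6u - 4v + 2w - 5, -4u - 4v - 4w + 3, 2u - 4v - 4w + 1); substituting (1/3, -37/36, 13/9) gives ∇J = (0, 0, 0), so (1/3, -37/36, 13/9) is indeed a critical point.
The Hessian is constant: H = [[-6, -4, 2], [-4, -4, -4], [2, -4, -4]].
Leading principal minors: Δ₁ = -6, Δ₂ = 8, Δ₃ = 144.
The minors fit neither the all-positive nor the alternating-sign pattern, so H is indefinite: a saddle point.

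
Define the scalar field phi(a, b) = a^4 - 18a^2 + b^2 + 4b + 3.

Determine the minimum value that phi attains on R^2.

-82

phi(a,b) separates as P(a) + Q(b) + 3, so its minimum is min P + min Q + 3.
P'(a) = 4a(a - 3)(a + 3) vanishes at a ∈ {-3, 0, 3}; Q'(b) = 2b + 4 vanishes at b ∈ {-2}.
Local minima of P (where P''>0): P(-3)=-81, P(3)=-81. Local minima of Q: Q(-2)=-4.
So the global minimum of phi is P(-3) + Q(-2) + 3 = -81 − 4 + 3 = -82, attained at (-3, -2).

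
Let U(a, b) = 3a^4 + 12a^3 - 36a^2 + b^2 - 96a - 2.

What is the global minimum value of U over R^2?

-194

U(a,b) separates as P(a) + Q(b) − 2, so its minimum is min P + min Q − 2.
P'(a) = 12(a - 2)(a + 1)(a + 4) vanishes at a ∈ {-4, -1, 2}; Q'(b) = 2b vanishes at b ∈ {0}.
Local minima of P (where P''>0): P(-4)=-192, P(2)=-192. Local minima of Q: Q(0)=0.
So the global minimum of U is P(-4) + Q(0) − 2 = -192 + 0 − 2 = -194, attained at (-4, 0).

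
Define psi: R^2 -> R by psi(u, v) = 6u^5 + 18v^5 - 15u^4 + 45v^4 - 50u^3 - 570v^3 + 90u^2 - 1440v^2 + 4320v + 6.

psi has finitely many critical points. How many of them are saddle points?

psi separates as a function of u plus a function of v, so ∇psi=0 decouples.
∂psi/∂u = 30u(u - 3)(u - 1)(u + 2) = 0 at u ∈ {-2, 0, 1, 3}; ∂psi/∂v = 90(v - 4)(v - 1)(v + 3)(v + 4) = 0 at v ∈ {-4, -3, 1, 4}.
The Hessian is diagonal: diag(psi_uu, psi_vv). Second derivatives: psi_uu(-2)=-900, psi_uu(0)=180, psi_uu(1)=-180, psi_uu(3)=900; psi_vv(-4)=-3600, psi_vv(-3)=2520, psi_vv(1)=-5400, psi_vv(4)=15120.
Saddle points occur where the two diagonal entries have opposite signs: (-2, -3), (-2, 4), (0, -4), (0, 1), (1, -3), (1, 4), (3, -4), (3, 1). Count: 8.

8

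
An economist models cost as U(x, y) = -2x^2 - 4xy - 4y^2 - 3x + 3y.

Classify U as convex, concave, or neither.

U is quadratic, so its Hessian is the constant matrix H = [[-4, -4], [-4, -8]].
det(H) = 16, tr(H) = -12.
det(H) > 0 and tr(H) < 0, so H is negative definite everywhere: concave.

concave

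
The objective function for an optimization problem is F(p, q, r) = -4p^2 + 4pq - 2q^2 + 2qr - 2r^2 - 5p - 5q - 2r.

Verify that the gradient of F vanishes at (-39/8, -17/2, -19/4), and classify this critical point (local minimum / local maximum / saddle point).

local maximum

∇F = (-8p + 4q - 5, 4p - 4q + 2r - 5, 2q - 4r - 2); substituting (-39/8, -17/2, -19/4) gives ∇F = (0, 0, 0), so (-39/8, -17/2, -19/4) is indeed a critical point.
The Hessian is constant: H = [[-8, 4, 0], [4, -4, 2], [0, 2, -4]].
Leading principal minors: Δ₁ = -8, Δ₂ = 16, Δ₃ = -32.
The minors alternate sign starting negative (−, +, −), so H is negative definite: a local maximum.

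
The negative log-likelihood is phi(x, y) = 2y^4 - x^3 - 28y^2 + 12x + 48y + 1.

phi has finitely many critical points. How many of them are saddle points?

phi separates as a function of x plus a function of y, so ∇phi=0 decouples.
∂phi/∂x = -3(x - 2)(x + 2) = 0 at x ∈ {-2, 2}; ∂phi/∂y = 8(y - 2)(y - 1)(y + 3) = 0 at y ∈ {-3, 1, 2}.
The Hessian is diagonal: diag(phi_xx, phi_yy). Second derivatives: phi_xx(-2)=12, phi_xx(2)=-12; phi_yy(-3)=160, phi_yy(1)=-32, phi_yy(2)=40.
Saddle points occur where the two diagonal entries have opposite signs: (-2, 1), (2, -3), (2, 2). Count: 3.

3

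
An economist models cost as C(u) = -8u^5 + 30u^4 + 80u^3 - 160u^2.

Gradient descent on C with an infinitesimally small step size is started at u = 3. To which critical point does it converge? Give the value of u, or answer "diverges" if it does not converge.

1

C'(u) = -40u(u - 4)(u - 1)(u + 2), so C'(3) = 1200.
Gradient descent moves in the -C' direction, i.e. u is decreasing.
The nearest critical point in that direction is u = 1, where C'' = 360 > 0 (a local minimum). The iterate converges there.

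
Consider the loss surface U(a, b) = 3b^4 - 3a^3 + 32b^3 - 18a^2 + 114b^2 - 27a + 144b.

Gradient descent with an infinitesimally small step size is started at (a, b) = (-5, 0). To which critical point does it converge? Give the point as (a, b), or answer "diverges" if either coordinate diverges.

(-3, -1)

U is separable, so gradient descent decouples: a follows -∂U/∂a, b follows -∂U/∂b.
∂U/∂a = -9(a + 1)(a + 3); at a=-5 this is -72, so a increases.
∂U/∂b = 12(b + 1)(b + 3)(b + 4); at b=0 this is 144, so b decreases.
a converges to its nearest critical value -3 (a local min of the a-part); b converges to -1. The iterate converges to (-3, -1).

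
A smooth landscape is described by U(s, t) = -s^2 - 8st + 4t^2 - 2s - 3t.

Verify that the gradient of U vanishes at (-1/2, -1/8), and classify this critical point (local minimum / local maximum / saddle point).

saddle point

∇U = (-2s - 8t - 2, -8s + 8t - 3); substituting (-1/2, -1/8) gives ∇U = (0, 0), so (-1/2, -1/8) is indeed a critical point.
The Hessian of U is constant: H = [[-2, -8], [-8, 8]].
det(H) = (-2)·8 − (-8)² = -80.
Since det(H) < 0, H is indefinite and the critical point is a saddle point.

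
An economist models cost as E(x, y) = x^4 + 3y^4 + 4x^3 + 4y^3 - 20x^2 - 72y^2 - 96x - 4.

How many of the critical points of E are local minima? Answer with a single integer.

E separates as a function of x plus a function of y, so ∇E=0 decouples.
∂E/∂x = 4(x - 3)(x + 2)(x + 4) = 0 at x ∈ {-4, -2, 3}; ∂E/∂y = 12y(y - 3)(y + 4) = 0 at y ∈ {-4, 0, 3}.
The Hessian is diagonal: diag(E_xx, E_yy). Second derivatives: E_xx(-4)=56, E_xx(-2)=-40, E_xx(3)=140; E_yy(-4)=336, E_yy(0)=-144, E_yy(3)=252.
Local minima occur where both diagonal entries positive: (-4, -4), (-4, 3), (3, -4), (3, 3). Count: 4.

4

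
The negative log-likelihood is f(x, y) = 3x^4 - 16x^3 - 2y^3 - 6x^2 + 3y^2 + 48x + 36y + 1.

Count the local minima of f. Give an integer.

f separates as a function of x plus a function of y, so ∇f=0 decouples.
∂f/∂x = 12(x - 4)(x - 1)(x + 1) = 0 at x ∈ {-1, 1, 4}; ∂f/∂y = -6(y - 3)(y + 2) = 0 at y ∈ {-2, 3}.
The Hessian is diagonal: diag(f_xx, f_yy). Second derivatives: f_xx(-1)=120, f_xx(1)=-72, f_xx(4)=180; f_yy(-2)=30, f_yy(3)=-30.
Local minima occur where both diagonal entries positive: (-1, -2), (4, -2). Count: 2.

2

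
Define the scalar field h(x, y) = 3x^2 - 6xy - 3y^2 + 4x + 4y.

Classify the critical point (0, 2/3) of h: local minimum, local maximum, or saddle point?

The Hessian of h is constant: H = [[6, -6], [-6, -6]].
det(H) = 6·(-6) − (-6)² = -72.
Since det(H) < 0, H is indefinite and the critical point is a saddle point.

saddle point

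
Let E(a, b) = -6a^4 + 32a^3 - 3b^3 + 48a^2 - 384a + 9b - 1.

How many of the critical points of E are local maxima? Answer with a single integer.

E separates as a function of a plus a function of b, so ∇E=0 decouples.
∂E/∂a = -24(a - 4)(a - 2)(a + 2) = 0 at a ∈ {-2, 2, 4}; ∂E/∂b = -9(b - 1)(b + 1) = 0 at b ∈ {-1, 1}.
The Hessian is diagonal: diag(E_aa, E_bb). Second derivatives: E_aa(-2)=-576, E_aa(2)=192, E_aa(4)=-288; E_bb(-1)=18, E_bb(1)=-18.
Local maxima occur where both diagonal entries negative: (-2, 1), (4, 1). Count: 2.

2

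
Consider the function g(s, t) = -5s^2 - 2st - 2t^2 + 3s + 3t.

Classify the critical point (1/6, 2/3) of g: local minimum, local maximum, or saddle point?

The Hessian of g is constant: H = [[-10, -2], [-2, -4]].
det(H) = (-10)·(-4) − (-2)² = 36.
det(H) > 0 and tr(H) = -14 < 0, so H is negative definite and the point is a local maximum.

local maximum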